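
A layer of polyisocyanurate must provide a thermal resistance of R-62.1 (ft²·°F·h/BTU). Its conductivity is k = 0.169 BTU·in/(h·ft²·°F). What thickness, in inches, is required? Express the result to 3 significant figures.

L = R × k = 62.1 × 0.169 = 10.49 in

10.5 in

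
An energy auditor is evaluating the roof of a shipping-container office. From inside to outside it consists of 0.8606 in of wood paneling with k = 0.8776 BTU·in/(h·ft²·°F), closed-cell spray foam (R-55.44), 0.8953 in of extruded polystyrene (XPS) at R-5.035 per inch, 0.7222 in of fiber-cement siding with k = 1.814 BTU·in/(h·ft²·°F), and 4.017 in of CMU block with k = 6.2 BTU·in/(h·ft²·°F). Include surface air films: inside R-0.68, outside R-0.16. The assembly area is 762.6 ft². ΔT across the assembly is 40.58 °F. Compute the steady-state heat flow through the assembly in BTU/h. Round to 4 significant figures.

492.7 BTU/h

0.8606/0.8776 = 0.98063
0.8953 × 5.035 = 4.5078
0.7222/1.814 = 0.39813
4.017/6.2 = 0.6479
R_total = 0.68 + 0.98063 + 55.44 + 4.5078 + 0.39813 + 0.6479 + 0.16 = 62.814 ft²·°F·h/BTU
Q = A·ΔT/R = 762.6 × 40.58 / 62.814 = 492.66 BTU/h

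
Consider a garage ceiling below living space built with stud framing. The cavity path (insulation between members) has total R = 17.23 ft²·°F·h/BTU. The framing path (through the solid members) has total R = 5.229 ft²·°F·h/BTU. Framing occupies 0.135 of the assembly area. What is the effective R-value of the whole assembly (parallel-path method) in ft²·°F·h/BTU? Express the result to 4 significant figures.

13.15 ft²·°F·h/BTU

U_eff = 0.865/17.23 + 0.135/5.229 = 0.050203 + 0.025818 = 0.076021
R_eff = 1/U_eff = 13.154 ft²·°F·h/BTU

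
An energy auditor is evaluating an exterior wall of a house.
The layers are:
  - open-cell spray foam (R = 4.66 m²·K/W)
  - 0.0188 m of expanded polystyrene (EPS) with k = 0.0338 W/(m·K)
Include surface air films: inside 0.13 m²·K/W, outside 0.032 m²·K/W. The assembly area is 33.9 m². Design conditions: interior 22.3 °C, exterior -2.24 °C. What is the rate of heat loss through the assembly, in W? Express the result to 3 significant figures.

155 W

0.0188/0.0338 = 0.5562
R_total = 0.13 + 4.66 + 0.5562 + 0.032 = 5.378 m²·K/W
Q = A·ΔT/R = 33.9 × (22.3 − (-2.24)) / 5.378 = 154.7 W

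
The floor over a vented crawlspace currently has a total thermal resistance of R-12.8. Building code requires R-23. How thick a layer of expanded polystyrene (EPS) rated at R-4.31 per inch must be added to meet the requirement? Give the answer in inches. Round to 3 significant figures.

2.37 in

ΔR = 23 − 12.8 = 10.2 ft²·°F·h/BTU
L = ΔR / (R/in) = 10.2/4.31 = 2.367 in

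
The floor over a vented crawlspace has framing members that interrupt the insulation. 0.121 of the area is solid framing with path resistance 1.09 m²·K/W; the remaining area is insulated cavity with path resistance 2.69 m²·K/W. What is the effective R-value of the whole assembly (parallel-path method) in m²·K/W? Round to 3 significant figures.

2.28 m²·K/W

U_eff = 0.879/2.69 + 0.121/1.09 = 0.3268 + 0.111 = 0.4378
R_eff = 1/U_eff = 2.284 m²·K/W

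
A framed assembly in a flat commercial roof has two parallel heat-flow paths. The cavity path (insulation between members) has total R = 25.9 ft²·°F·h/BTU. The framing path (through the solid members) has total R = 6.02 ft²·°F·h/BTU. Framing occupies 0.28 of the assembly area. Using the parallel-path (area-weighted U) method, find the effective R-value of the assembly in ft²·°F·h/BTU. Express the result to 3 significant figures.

U_eff = 0.72/25.9 + 0.28/6.02 = 0.0278 + 0.04651 = 0.07431
R_eff = 1/U_eff = 13.46 ft²·°F·h/BTU

13.5 ft²·°F·h/BTU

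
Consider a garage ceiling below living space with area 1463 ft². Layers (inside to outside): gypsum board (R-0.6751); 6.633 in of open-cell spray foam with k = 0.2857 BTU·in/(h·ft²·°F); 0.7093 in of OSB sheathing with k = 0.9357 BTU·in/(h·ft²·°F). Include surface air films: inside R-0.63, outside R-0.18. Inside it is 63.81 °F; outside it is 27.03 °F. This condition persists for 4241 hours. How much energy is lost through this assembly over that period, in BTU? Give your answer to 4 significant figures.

6.633/0.2857 = 23.217
0.7093/0.9357 = 0.75804
R_total = 0.63 + 0.6751 + 23.217 + 0.75804 + 0.18 = 25.46 ft²·°F·h/BTU
Q = 1463 × (63.81 − 27.03) / 25.46 = 2113.5 BTU/h
E = 2113.5 × 4241 = 8963300 BTU

8963000 BTU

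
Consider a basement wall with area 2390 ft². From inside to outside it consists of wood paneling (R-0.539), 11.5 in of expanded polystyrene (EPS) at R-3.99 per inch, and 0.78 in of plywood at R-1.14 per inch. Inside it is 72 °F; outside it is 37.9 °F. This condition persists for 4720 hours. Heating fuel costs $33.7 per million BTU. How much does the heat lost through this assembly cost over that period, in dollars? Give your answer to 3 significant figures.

274 dollars

11.5 × 3.99 = 45.89
0.78 × 1.14 = 0.8892
R_total = 0.539 + 45.89 + 0.8892 = 47.31 ft²·°F·h/BTU
Q = 2390 × (72 − 37.9) / 47.31 = 1723 BTU/h
E = 1723 × 4720 = 8130000 BTU
Cost = 8130000/10⁶ × 33.7 = $274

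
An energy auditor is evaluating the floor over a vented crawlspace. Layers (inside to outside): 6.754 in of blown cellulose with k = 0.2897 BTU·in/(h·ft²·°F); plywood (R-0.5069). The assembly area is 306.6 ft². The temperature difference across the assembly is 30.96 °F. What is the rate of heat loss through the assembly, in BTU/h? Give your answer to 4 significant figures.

6.754/0.2897 = 23.314
R_total = 23.314 + 0.5069 = 23.821 ft²·°F·h/BTU
Q = A·ΔT/R = 306.6 × 30.96 / 23.821 = 398.49 BTU/h

398.5 BTU/h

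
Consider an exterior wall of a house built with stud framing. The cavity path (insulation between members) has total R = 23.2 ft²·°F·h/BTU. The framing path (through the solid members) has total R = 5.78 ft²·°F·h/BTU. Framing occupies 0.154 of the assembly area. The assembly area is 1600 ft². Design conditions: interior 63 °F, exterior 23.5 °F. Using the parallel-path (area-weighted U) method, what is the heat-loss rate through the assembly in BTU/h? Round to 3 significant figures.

3990 BTU/h

U_eff = 0.846/23.2 + 0.154/5.78 = 0.03647 + 0.02664 = 0.06311
R_eff = 1/U_eff = 15.85 ft²·°F·h/BTU
Q = 1600 × (63 − 23.5) / 15.85 = 3988 BTU/h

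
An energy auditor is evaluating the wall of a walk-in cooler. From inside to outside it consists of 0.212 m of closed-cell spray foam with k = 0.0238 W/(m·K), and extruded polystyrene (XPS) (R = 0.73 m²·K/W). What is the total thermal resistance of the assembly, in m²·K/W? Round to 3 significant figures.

9.64 m²·K/W

0.212/0.0238 = 8.908
R_total = 8.908 + 0.73 = 9.638 m²·K/W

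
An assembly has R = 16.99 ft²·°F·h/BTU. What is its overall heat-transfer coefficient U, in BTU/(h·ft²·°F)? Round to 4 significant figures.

U = 1/R = 1/16.99 = 0.058858

0.05886 BTU/(h·ft²·°F)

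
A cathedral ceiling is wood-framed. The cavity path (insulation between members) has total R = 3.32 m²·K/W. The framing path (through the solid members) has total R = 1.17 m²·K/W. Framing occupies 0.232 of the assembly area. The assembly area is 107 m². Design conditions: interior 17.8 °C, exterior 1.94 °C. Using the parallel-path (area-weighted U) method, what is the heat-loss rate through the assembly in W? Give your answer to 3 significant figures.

U_eff = 0.768/3.32 + 0.232/1.17 = 0.2313 + 0.1983 = 0.4296
R_eff = 1/U_eff = 2.328 m²·K/W
Q = 107 × (17.8 − 1.94) / 2.328 = 729.1 W

729 W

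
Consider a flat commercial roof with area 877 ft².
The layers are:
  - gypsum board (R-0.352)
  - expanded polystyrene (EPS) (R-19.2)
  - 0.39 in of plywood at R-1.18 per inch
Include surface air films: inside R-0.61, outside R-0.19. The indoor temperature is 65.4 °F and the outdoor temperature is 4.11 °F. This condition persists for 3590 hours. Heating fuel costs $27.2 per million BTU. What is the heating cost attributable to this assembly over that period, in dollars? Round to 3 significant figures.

0.39 × 1.18 = 0.4602
R_total = 0.61 + 0.352 + 19.2 + 0.4602 + 0.19 = 20.81 ft²·°F·h/BTU
Q = 877 × (65.4 − 4.11) / 20.81 = 2583 BTU/h
E = 2583 × 3590 = 9272000 BTU
Cost = 9272000/10⁶ × 27.2 = $252.2

252 dollars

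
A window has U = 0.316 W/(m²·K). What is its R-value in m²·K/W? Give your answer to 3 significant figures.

3.16 m²·K/W

R = 1/U = 1/0.316 = 3.165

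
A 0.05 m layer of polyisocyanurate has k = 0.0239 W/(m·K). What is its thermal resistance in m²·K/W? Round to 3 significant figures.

2.09 m²·K/W

R = L/k = 0.05/0.0239 = 2.092 m²·K/W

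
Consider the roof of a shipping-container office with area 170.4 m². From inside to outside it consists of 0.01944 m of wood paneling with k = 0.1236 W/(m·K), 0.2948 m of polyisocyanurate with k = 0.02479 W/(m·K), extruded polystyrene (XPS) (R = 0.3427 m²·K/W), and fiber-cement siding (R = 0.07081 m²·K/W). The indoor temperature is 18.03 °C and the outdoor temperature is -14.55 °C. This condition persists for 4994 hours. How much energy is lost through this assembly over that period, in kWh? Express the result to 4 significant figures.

0.01944/0.1236 = 0.15728
0.2948/0.02479 = 11.892
R_total = 0.15728 + 11.892 + 0.3427 + 0.07081 = 12.463 m²·K/W
Q = 170.4 × (18.03 − (-14.55)) / 12.463 = 445.46 W
E = 445.46 W × 4994 h / 1000 = 2224.6 kWh

2225 kWh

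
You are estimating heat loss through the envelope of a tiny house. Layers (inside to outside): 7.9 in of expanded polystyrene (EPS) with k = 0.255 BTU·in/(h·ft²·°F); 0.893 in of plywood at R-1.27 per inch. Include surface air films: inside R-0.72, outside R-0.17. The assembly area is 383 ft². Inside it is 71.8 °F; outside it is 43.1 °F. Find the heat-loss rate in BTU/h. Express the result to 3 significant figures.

7.9/0.255 = 30.98
0.893 × 1.27 = 1.134
R_total = 0.72 + 30.98 + 1.134 + 0.17 = 33 ft²·°F·h/BTU
Q = A·ΔT/R = 383 × (71.8 − 43.1) / 33 = 333 BTU/h

333 BTU/h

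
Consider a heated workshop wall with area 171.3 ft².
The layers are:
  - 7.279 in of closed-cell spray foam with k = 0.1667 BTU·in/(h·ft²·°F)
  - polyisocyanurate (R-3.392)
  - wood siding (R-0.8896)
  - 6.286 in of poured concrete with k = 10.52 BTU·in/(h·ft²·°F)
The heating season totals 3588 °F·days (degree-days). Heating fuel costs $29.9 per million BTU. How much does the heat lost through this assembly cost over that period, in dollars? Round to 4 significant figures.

7.279/0.1667 = 43.665
6.286/10.52 = 0.59753
R_total = 43.665 + 3.392 + 0.8896 + 0.59753 = 48.544 ft²·°F·h/BTU
E = A × HDD × 24 / R = 171.3 × 3588 × 24 / 48.544 = 303870 BTU
Cost = 303870/10⁶ × 29.9 = $9.0856

9.086 dollars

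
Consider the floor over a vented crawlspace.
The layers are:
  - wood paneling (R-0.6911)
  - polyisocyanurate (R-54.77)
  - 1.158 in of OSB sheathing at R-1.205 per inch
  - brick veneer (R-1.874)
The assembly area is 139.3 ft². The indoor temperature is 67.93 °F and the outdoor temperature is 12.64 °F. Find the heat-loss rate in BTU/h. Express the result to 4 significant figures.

131.1 BTU/h

1.158 × 1.205 = 1.3954
R_total = 0.6911 + 54.77 + 1.3954 + 1.874 = 58.73 ft²·°F·h/BTU
Q = A·ΔT/R = 139.3 × (67.93 − 12.64) / 58.73 = 131.14 BTU/h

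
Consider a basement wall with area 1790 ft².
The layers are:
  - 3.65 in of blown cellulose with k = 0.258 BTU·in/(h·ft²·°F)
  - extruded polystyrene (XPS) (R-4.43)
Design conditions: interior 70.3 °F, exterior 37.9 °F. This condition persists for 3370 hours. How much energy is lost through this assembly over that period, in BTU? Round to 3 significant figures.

3.65/0.258 = 14.15
R_total = 14.15 + 4.43 = 18.58 ft²·°F·h/BTU
Q = 1790 × (70.3 − 37.9) / 18.58 = 3122 BTU/h
E = 3122 × 3370 = 10520000 BTU

10500000 BTU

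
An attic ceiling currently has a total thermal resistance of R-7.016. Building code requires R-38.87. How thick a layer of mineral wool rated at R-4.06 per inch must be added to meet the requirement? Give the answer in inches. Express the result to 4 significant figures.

7.846 in

ΔR = 38.87 − 7.016 = 31.854 ft²·°F·h/BTU
L = ΔR / (R/in) = 31.854/4.06 = 7.8458 in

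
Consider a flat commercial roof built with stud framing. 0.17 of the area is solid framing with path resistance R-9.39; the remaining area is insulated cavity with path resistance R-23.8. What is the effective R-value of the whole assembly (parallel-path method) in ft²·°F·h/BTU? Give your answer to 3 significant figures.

U_eff = 0.83/23.8 + 0.17/9.39 = 0.03487 + 0.0181 = 0.05298
R_eff = 1/U_eff = 18.88 ft²·°F·h/BTU

18.9 ft²·°F·h/BTU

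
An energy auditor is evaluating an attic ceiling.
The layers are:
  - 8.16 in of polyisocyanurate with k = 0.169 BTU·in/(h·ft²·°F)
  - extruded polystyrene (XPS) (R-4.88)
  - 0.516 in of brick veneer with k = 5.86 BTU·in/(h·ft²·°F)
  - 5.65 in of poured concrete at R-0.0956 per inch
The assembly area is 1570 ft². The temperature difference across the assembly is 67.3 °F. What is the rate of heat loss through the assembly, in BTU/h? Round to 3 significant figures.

8.16/0.169 = 48.28
0.516/5.86 = 0.08805
5.65 × 0.0956 = 0.5401
R_total = 48.28 + 4.88 + 0.08805 + 0.5401 = 53.79 ft²·°F·h/BTU
Q = A·ΔT/R = 1570 × 67.3 / 53.79 = 1964 BTU/h

1960 BTU/h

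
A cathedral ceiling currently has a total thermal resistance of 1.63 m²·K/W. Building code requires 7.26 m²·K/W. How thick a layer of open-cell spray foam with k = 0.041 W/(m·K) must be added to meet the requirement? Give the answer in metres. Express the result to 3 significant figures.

0.231 m

ΔR = 7.26 − 1.63 = 5.63 m²·K/W
L = ΔR × k = 5.63 × 0.041 = 0.2308 m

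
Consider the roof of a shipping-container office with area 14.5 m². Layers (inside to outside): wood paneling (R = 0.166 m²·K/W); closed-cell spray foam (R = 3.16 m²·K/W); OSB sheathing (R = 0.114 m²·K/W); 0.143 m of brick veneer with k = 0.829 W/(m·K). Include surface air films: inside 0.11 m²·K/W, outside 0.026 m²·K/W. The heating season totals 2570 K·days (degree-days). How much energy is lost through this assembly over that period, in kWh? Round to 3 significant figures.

239 kWh

0.143/0.829 = 0.1725
R_total = 0.11 + 0.166 + 3.16 + 0.114 + 0.1725 + 0.026 = 3.748 m²·K/W
E = A × HDD × 24 / R / 1000 = 14.5 × 2570 × 24 / 3.748 / 1000 = 238.6 kWh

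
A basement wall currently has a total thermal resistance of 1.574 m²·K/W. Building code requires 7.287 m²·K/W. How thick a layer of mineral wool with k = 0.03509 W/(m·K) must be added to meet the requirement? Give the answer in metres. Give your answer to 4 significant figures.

ΔR = 7.287 − 1.574 = 5.713 m²·K/W
L = ΔR × k = 5.713 × 0.03509 = 0.20047 m

0.2005 m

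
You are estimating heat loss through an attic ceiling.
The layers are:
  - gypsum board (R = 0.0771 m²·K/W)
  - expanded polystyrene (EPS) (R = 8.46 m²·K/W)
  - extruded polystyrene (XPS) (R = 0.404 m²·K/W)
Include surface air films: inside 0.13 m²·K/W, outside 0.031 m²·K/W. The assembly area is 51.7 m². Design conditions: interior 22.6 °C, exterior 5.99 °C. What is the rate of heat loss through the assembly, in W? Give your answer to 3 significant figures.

R_total = 0.13 + 0.0771 + 8.46 + 0.404 + 0.031 = 9.102 m²·K/W
Q = A·ΔT/R = 51.7 × (22.6 − 5.99) / 9.102 = 94.34 W

94.3 W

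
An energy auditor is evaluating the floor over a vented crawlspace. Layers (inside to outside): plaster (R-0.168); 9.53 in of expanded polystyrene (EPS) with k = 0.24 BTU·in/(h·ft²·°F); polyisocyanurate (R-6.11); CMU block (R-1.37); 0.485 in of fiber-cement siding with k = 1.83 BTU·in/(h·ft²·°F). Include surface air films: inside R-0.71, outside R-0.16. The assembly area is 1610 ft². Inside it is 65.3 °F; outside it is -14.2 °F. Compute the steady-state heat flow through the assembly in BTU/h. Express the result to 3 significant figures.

2640 BTU/h

9.53/0.24 = 39.71
0.485/1.83 = 0.265
R_total = 0.71 + 0.168 + 39.71 + 6.11 + 1.37 + 0.265 + 0.16 = 48.49 ft²·°F·h/BTU
Q = A·ΔT/R = 1610 × (65.3 − (-14.2)) / 48.49 = 2640 BTU/h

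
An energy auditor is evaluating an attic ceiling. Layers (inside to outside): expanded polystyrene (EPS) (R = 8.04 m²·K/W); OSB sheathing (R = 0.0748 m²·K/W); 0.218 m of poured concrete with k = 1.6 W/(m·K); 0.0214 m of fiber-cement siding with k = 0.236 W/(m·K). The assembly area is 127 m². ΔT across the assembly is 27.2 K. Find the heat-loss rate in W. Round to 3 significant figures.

0.218/1.6 = 0.1362
0.0214/0.236 = 0.09068
R_total = 8.04 + 0.0748 + 0.1362 + 0.09068 = 8.342 m²·K/W
Q = A·ΔT/R = 127 × 27.2 / 8.342 = 414.1 W

414 W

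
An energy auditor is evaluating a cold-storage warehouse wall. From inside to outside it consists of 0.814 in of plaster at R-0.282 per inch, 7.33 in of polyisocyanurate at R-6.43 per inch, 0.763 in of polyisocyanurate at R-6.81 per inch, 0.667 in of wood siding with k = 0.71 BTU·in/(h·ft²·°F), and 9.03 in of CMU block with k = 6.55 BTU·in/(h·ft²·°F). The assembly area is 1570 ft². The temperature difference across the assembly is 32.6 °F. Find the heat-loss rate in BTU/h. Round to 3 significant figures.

933 BTU/h

0.814 × 0.282 = 0.2295
7.33 × 6.43 = 47.13
0.763 × 6.81 = 5.196
0.667/0.71 = 0.9394
9.03/6.55 = 1.379
R_total = 0.2295 + 47.13 + 5.196 + 0.9394 + 1.379 = 54.88 ft²·°F·h/BTU
Q = A·ΔT/R = 1570 × 32.6 / 54.88 = 932.7 BTU/h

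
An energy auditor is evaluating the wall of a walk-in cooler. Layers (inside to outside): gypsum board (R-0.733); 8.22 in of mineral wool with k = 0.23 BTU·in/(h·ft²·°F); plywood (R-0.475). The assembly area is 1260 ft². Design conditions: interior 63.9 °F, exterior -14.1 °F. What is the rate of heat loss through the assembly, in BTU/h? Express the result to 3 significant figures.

8.22/0.23 = 35.74
R_total = 0.733 + 35.74 + 0.475 = 36.95 ft²·°F·h/BTU
Q = A·ΔT/R = 1260 × (63.9 − (-14.1)) / 36.95 = 2660 BTU/h

2660 BTU/h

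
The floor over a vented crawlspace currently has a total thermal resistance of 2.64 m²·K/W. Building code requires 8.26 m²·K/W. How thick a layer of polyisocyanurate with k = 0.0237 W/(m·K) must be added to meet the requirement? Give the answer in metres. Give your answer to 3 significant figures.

ΔR = 8.26 − 2.64 = 5.62 m²·K/W
L = ΔR × k = 5.62 × 0.0237 = 0.1332 m

0.133 m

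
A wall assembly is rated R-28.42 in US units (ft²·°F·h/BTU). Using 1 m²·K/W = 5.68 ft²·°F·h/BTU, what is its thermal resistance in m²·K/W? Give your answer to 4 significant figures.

5.004 m²·K/W

R_SI = 28.42/5.68 = 5.0035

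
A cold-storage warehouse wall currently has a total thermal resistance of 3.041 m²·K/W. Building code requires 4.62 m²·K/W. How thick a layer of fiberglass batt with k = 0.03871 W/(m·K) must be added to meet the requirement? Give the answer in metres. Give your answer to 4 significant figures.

ΔR = 4.62 − 3.041 = 1.579 m²·K/W
L = ΔR × k = 1.579 × 0.03871 = 0.061123 m

0.06112 m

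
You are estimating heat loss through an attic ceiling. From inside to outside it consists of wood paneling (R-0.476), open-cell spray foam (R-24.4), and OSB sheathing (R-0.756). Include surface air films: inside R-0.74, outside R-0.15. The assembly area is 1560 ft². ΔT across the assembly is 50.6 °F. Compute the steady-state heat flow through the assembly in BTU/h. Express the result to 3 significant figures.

2980 BTU/h

R_total = 0.74 + 0.476 + 24.4 + 0.756 + 0.15 = 26.52 ft²·°F·h/BTU
Q = A·ΔT/R = 1560 × 50.6 / 26.52 = 2976 BTU/h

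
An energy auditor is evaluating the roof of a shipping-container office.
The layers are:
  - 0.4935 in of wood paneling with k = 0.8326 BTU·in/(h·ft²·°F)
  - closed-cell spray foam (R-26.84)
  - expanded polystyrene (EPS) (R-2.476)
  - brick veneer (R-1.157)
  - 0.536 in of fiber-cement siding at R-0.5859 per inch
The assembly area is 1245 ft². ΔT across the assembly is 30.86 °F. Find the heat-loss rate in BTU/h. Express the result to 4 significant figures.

1224 BTU/h

0.4935/0.8326 = 0.59272
0.536 × 0.5859 = 0.31404
R_total = 0.59272 + 26.84 + 2.476 + 1.157 + 0.31404 = 31.38 ft²·°F·h/BTU
Q = A·ΔT/R = 1245 × 30.86 / 31.38 = 1224.4 BTU/h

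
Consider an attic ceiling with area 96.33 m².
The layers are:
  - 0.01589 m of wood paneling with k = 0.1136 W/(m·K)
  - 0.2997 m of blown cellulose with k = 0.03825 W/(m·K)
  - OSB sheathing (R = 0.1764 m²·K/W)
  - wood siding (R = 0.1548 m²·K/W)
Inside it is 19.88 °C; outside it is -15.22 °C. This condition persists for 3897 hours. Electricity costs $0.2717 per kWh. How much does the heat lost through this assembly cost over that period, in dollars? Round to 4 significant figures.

0.01589/0.1136 = 0.13988
0.2997/0.03825 = 7.8353
R_total = 0.13988 + 7.8353 + 0.1764 + 0.1548 = 8.3064 m²·K/W
Q = 96.33 × (19.88 − (-15.22)) / 8.3064 = 407.06 W
E = 407.06 W × 3897 h / 1000 = 1586.3 kWh
Cost = 1586.3 × 0.2717 = $431

431.0 dollars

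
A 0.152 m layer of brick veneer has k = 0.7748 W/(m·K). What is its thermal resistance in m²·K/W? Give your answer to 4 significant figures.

R = L/k = 0.152/0.7748 = 0.19618 m²·K/W

0.1962 m²·K/W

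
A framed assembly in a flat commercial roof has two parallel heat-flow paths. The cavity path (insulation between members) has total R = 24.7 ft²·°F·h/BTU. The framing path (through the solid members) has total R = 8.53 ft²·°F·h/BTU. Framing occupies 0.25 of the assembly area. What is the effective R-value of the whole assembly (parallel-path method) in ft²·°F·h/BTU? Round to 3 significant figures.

U_eff = 0.75/24.7 + 0.25/8.53 = 0.03036 + 0.02931 = 0.05967
R_eff = 1/U_eff = 16.76 ft²·°F·h/BTU

16.8 ft²·°F·h/BTU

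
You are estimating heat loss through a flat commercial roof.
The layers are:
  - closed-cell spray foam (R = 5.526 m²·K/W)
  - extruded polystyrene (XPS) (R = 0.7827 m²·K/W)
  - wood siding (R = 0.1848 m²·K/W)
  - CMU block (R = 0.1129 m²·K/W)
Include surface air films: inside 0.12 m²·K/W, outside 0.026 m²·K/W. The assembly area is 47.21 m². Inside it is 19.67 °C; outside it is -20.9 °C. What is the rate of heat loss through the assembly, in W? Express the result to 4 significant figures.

283.6 W

R_total = 0.12 + 5.526 + 0.7827 + 0.1848 + 0.1129 + 0.026 = 6.7524 m²·K/W
Q = A·ΔT/R = 47.21 × (19.67 − (-20.9)) / 6.7524 = 283.65 W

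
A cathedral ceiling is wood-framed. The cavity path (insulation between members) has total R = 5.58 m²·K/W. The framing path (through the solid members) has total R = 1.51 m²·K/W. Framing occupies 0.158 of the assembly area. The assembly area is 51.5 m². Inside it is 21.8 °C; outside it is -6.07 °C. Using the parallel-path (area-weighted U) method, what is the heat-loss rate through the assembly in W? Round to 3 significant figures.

367 W

U_eff = 0.842/5.58 + 0.158/1.51 = 0.1509 + 0.1046 = 0.2555
R_eff = 1/U_eff = 3.913 m²·K/W
Q = 51.5 × (21.8 − (-6.07)) / 3.913 = 366.8 W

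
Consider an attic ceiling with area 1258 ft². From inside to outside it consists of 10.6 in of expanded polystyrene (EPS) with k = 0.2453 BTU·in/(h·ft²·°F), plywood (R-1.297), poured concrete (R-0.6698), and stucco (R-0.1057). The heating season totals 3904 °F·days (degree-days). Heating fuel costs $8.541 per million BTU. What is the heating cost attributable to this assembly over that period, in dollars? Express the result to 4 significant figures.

10.6/0.2453 = 43.212
R_total = 43.212 + 1.297 + 0.6698 + 0.1057 = 45.285 ft²·°F·h/BTU
E = A × HDD × 24 / R = 1258 × 3904 × 24 / 45.285 = 2602800 BTU
Cost = 2602800/10⁶ × 8.541 = $22.231

22.23 dollars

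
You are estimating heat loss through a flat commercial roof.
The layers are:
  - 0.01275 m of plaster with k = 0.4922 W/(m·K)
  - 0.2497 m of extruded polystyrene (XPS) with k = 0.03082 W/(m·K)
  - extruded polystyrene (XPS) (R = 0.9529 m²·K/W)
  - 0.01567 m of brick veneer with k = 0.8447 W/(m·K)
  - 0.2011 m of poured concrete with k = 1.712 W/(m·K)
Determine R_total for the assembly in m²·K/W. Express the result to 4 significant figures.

0.01275/0.4922 = 0.025904
0.2497/0.03082 = 8.1019
0.01567/0.8447 = 0.018551
0.2011/1.712 = 0.11746
R_total = 0.025904 + 8.1019 + 0.9529 + 0.018551 + 0.11746 = 9.2167 m²·K/W

9.217 m²·K/W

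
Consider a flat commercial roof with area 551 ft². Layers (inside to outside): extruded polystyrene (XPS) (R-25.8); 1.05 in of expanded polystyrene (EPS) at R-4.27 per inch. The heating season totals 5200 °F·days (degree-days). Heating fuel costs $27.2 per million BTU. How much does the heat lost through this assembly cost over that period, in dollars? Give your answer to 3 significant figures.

61.8 dollars

1.05 × 4.27 = 4.483
R_total = 25.8 + 4.483 = 30.28 ft²·°F·h/BTU
E = A × HDD × 24 / R = 551 × 5200 × 24 / 30.28 = 2271000 BTU
Cost = 2271000/10⁶ × 27.2 = $61.76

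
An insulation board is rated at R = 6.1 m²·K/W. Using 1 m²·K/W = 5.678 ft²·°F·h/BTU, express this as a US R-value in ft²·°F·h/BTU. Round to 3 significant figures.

34.6 ft²·°F·h/BTU

R_US = 6.1 × 5.678 = 34.64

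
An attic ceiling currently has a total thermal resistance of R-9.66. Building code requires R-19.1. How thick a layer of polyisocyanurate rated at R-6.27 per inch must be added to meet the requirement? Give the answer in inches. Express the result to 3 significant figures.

1.51 in

ΔR = 19.1 − 9.66 = 9.44 ft²·°F·h/BTU
L = ΔR / (R/in) = 9.44/6.27 = 1.506 in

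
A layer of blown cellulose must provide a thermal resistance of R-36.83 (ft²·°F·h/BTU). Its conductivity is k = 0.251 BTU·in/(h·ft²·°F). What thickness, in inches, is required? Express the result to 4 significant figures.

L = R × k = 36.83 × 0.251 = 9.2443 in

9.244 in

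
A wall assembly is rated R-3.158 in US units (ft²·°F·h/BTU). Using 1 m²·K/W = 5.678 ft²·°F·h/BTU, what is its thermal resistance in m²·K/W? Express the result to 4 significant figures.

0.5562 m²·K/W

R_SI = 3.158/5.678 = 0.55618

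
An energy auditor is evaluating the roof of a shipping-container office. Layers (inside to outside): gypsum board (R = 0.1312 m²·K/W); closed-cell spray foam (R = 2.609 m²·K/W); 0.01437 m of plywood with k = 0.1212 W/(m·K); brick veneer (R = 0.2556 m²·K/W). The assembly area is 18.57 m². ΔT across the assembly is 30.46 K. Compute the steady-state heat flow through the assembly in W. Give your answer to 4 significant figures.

181.6 W

0.01437/0.1212 = 0.11856
R_total = 0.1312 + 2.609 + 0.11856 + 0.2556 = 3.1144 m²·K/W
Q = A·ΔT/R = 18.57 × 30.46 / 3.1144 = 181.62 W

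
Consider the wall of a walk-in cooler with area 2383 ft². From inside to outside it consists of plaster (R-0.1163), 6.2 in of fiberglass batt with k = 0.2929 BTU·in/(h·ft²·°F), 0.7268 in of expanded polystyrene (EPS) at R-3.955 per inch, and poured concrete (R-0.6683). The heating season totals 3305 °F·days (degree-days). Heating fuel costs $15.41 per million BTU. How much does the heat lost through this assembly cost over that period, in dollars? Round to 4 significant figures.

117.3 dollars

6.2/0.2929 = 21.168
0.7268 × 3.955 = 2.8745
R_total = 0.1163 + 21.168 + 2.8745 + 0.6683 = 24.827 ft²·°F·h/BTU
E = A × HDD × 24 / R = 2383 × 3305 × 24 / 24.827 = 7613600 BTU
Cost = 7613600/10⁶ × 15.41 = $117.32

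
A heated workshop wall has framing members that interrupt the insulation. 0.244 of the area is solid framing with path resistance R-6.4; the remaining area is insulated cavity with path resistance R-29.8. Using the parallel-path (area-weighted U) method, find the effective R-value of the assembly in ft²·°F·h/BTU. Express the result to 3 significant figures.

15.7 ft²·°F·h/BTU

U_eff = 0.756/29.8 + 0.244/6.4 = 0.02537 + 0.03812 = 0.06349
R_eff = 1/U_eff = 15.75 ft²·°F·h/BTU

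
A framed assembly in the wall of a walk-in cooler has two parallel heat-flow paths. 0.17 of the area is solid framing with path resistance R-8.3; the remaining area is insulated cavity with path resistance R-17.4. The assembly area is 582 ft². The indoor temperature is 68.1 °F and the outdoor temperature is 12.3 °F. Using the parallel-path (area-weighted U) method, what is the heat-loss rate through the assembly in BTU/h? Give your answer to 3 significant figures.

U_eff = 0.83/17.4 + 0.17/8.3 = 0.0477 + 0.02048 = 0.06818
R_eff = 1/U_eff = 14.67 ft²·°F·h/BTU
Q = 582 × (68.1 − 12.3) / 14.67 = 2214 BTU/h

2210 BTU/h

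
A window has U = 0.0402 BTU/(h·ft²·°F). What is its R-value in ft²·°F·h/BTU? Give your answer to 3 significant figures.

R = 1/U = 1/0.0402 = 24.88

24.9 ft²·°F·h/BTU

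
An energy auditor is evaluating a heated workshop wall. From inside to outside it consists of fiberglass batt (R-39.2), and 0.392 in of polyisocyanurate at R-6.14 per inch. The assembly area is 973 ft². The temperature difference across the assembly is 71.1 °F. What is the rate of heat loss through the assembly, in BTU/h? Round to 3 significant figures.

0.392 × 6.14 = 2.407
R_total = 39.2 + 2.407 = 41.61 ft²·°F·h/BTU
Q = A·ΔT/R = 973 × 71.1 / 41.61 = 1663 BTU/h

1660 BTU/h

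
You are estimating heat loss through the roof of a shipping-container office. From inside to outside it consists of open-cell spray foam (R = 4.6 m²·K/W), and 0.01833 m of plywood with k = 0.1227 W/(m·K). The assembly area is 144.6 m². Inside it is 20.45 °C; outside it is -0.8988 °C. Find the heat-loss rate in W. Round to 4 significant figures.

0.01833/0.1227 = 0.14939
R_total = 4.6 + 0.14939 = 4.7494 m²·K/W
Q = A·ΔT/R = 144.6 × (20.45 − (-0.8988)) / 4.7494 = 649.99 W

650.0 W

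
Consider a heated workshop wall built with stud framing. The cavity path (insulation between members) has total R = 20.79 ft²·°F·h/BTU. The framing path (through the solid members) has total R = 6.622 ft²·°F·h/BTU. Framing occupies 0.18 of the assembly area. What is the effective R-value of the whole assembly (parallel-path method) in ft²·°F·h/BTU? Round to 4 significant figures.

15.01 ft²·°F·h/BTU

U_eff = 0.82/20.79 + 0.18/6.622 = 0.039442 + 0.027182 = 0.066624
R_eff = 1/U_eff = 15.01 ft²·°F·h/BTU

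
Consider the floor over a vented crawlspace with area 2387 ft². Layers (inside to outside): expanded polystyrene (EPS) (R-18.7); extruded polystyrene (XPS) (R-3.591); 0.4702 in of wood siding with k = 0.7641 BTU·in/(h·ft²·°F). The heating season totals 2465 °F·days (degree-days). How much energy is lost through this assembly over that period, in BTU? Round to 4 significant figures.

6165000 BTU

0.4702/0.7641 = 0.61536
R_total = 18.7 + 3.591 + 0.61536 = 22.906 ft²·°F·h/BTU
E = A × HDD × 24 / R = 2387 × 2465 × 24 / 22.906 = 6164900 BTU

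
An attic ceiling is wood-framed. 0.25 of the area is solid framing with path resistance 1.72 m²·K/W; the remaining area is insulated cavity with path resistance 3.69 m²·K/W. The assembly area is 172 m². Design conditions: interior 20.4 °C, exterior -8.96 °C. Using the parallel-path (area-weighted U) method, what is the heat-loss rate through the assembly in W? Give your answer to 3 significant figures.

1760 W

U_eff = 0.75/3.69 + 0.25/1.72 = 0.2033 + 0.1453 = 0.3486
R_eff = 1/U_eff = 2.869 m²·K/W
Q = 172 × (20.4 − (-8.96)) / 2.869 = 1760 W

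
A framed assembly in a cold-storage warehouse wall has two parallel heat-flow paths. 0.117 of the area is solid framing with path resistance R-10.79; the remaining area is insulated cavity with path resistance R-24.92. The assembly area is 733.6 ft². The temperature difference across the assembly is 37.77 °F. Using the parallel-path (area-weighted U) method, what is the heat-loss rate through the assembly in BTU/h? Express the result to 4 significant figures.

U_eff = 0.883/24.92 + 0.117/10.79 = 0.035433 + 0.010843 = 0.046277
R_eff = 1/U_eff = 21.609 ft²·°F·h/BTU
Q = 733.6 × 37.77 / 21.609 = 1282.2 BTU/h

1282 BTU/h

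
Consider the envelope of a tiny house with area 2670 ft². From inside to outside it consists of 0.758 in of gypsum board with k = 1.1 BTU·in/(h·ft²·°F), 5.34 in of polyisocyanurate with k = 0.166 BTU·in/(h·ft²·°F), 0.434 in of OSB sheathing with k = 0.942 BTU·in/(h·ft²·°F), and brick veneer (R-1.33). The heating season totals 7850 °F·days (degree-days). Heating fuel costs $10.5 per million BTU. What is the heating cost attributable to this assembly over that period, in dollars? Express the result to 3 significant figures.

152 dollars

0.758/1.1 = 0.6891
5.34/0.166 = 32.17
0.434/0.942 = 0.4607
R_total = 0.6891 + 32.17 + 0.4607 + 1.33 = 34.65 ft²·°F·h/BTU
E = A × HDD × 24 / R = 2670 × 7850 × 24 / 34.65 = 14520000 BTU
Cost = 14520000/10⁶ × 10.5 = $152.4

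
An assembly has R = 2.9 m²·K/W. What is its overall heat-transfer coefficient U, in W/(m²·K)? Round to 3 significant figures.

0.345 W/(m²·K)

U = 1/R = 1/2.9 = 0.3448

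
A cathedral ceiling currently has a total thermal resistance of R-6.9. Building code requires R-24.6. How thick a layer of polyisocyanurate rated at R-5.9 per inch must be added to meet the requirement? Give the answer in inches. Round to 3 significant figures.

3.00 in

ΔR = 24.6 − 6.9 = 17.7 ft²·°F·h/BTU
L = ΔR / (R/in) = 17.7/5.9 = 3 in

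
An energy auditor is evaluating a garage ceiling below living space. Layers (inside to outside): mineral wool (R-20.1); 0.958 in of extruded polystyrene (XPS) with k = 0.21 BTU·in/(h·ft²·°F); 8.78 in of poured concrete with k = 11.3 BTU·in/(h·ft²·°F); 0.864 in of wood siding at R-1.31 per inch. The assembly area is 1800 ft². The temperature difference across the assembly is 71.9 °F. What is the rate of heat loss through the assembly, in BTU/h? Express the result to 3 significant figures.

0.958/0.21 = 4.562
8.78/11.3 = 0.777
0.864 × 1.31 = 1.132
R_total = 20.1 + 4.562 + 0.777 + 1.132 = 26.57 ft²·°F·h/BTU
Q = A·ΔT/R = 1800 × 71.9 / 26.57 = 4871 BTU/h

4870 BTU/h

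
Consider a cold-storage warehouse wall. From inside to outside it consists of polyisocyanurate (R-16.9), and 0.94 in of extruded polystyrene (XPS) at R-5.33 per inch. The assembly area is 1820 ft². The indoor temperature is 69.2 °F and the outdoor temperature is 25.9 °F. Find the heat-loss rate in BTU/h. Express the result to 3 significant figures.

3600 BTU/h

0.94 × 5.33 = 5.01
R_total = 16.9 + 5.01 = 21.91 ft²·°F·h/BTU
Q = A·ΔT/R = 1820 × (69.2 − 25.9) / 21.91 = 3597 BTU/h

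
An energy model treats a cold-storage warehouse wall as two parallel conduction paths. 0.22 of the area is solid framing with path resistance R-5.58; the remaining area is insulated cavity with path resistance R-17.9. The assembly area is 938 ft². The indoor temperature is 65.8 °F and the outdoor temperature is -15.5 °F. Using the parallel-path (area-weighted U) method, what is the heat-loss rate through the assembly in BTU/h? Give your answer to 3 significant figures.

U_eff = 0.78/17.9 + 0.22/5.58 = 0.04358 + 0.03943 = 0.083
R_eff = 1/U_eff = 12.05 ft²·°F·h/BTU
Q = 938 × (65.8 − (-15.5)) / 12.05 = 6330 BTU/h

6330 BTU/h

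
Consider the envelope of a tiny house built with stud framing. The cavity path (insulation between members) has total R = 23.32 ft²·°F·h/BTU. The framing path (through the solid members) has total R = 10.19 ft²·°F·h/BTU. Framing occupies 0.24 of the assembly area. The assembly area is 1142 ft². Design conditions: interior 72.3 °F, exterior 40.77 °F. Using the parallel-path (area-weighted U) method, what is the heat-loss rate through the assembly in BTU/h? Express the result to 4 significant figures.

U_eff = 0.76/23.32 + 0.24/10.19 = 0.03259 + 0.023553 = 0.056143
R_eff = 1/U_eff = 17.812 ft²·°F·h/BTU
Q = 1142 × (72.3 − 40.77) / 17.812 = 2021.5 BTU/h

2022 BTU/h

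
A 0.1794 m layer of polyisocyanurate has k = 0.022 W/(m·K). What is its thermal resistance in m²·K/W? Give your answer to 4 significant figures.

R = L/k = 0.1794/0.022 = 8.1545 m²·K/W

8.155 m²·K/W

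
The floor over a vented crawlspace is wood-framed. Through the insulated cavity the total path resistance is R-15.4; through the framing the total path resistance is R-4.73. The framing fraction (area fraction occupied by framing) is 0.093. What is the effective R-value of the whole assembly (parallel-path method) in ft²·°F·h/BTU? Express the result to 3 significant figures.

U_eff = 0.907/15.4 + 0.093/4.73 = 0.0589 + 0.01966 = 0.07856
R_eff = 1/U_eff = 12.73 ft²·°F·h/BTU

12.7 ft²·°F·h/BTU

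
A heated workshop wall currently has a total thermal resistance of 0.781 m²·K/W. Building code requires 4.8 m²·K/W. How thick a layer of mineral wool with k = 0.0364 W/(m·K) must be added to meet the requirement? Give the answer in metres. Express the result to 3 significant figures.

ΔR = 4.8 − 0.781 = 4.019 m²·K/W
L = ΔR × k = 4.019 × 0.0364 = 0.1463 m

0.146 m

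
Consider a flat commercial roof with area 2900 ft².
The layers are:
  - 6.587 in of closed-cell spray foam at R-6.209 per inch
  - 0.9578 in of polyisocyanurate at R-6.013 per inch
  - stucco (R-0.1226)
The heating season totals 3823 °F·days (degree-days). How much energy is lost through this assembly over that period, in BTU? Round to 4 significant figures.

5688000 BTU

6.587 × 6.209 = 40.899
0.9578 × 6.013 = 5.7593
R_total = 40.899 + 5.7593 + 0.1226 = 46.781 ft²·°F·h/BTU
E = A × HDD × 24 / R = 2900 × 3823 × 24 / 46.781 = 5687900 BTU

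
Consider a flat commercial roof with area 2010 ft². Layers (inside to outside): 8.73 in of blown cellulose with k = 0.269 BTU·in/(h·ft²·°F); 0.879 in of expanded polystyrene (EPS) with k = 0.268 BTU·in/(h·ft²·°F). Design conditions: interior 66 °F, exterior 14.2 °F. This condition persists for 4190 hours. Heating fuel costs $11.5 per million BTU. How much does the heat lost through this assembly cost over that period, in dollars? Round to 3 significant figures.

8.73/0.269 = 32.45
0.879/0.268 = 3.28
R_total = 32.45 + 3.28 = 35.73 ft²·°F·h/BTU
Q = 2010 × (66 − 14.2) / 35.73 = 2914 BTU/h
E = 2914 × 4190 = 12210000 BTU
Cost = 12210000/10⁶ × 11.5 = $140.4

140 dollars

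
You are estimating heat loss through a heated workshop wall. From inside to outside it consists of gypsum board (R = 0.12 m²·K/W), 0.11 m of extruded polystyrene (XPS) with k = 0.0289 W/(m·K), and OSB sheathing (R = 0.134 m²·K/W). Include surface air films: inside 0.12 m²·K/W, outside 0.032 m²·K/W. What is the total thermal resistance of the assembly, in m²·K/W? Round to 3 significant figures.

0.11/0.0289 = 3.806
R_total = 0.12 + 0.12 + 3.806 + 0.134 + 0.032 = 4.212 m²·K/W

4.21 m²·K/W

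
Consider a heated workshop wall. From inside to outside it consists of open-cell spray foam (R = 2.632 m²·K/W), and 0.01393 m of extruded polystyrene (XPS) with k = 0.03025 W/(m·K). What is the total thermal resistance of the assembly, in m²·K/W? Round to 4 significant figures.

0.01393/0.03025 = 0.4605
R_total = 2.632 + 0.4605 = 3.0925 m²·K/W

3.092 m²·K/W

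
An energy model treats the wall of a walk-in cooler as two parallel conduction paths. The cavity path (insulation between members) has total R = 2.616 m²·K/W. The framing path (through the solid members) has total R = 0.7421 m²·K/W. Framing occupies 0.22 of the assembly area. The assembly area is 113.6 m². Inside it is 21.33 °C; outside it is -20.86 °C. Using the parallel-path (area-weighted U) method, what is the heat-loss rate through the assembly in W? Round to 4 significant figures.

2850 W

U_eff = 0.78/2.616 + 0.22/0.7421 = 0.29817 + 0.29646 = 0.59462
R_eff = 1/U_eff = 1.6817 m²·K/W
Q = 113.6 × (21.33 − (-20.86)) / 1.6817 = 2849.9 W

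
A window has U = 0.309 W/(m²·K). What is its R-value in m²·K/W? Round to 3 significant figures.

R = 1/U = 1/0.309 = 3.236

3.24 m²·K/W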